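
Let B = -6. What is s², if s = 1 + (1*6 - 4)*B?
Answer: 121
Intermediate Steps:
s = -11 (s = 1 + (1*6 - 4)*(-6) = 1 + (6 - 4)*(-6) = 1 + 2*(-6) = 1 - 12 = -11)
s² = (-11)² = 121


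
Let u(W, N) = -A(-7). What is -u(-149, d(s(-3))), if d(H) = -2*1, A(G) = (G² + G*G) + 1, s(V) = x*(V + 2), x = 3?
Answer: 99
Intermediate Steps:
s(V) = 6 + 3*V (s(V) = 3*(V + 2) = 3*(2 + V) = 6 + 3*V)
A(G) = 1 + 2*G² (A(G) = (G² + G²) + 1 = 2*G² + 1 = 1 + 2*G²)
d(H) = -2
u(W, N) = -99 (u(W, N) = -(1 + 2*(-7)²) = -(1 + 2*49) = -(1 + 98) = -1*99 = -99)
-u(-149, d(s(-3))) = -1*(-99) = 99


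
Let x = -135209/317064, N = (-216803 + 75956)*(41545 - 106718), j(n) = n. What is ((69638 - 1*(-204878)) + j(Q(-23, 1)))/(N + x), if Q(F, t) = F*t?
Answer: 87031848552/2910464108169775 ≈ 2.9903e-5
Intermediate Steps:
N = 9179421531 (N = -140847*(-65173) = 9179421531)
x = -135209/317064 (x = -135209*1/317064 = -135209/317064 ≈ -0.42644)
((69638 - 1*(-204878)) + j(Q(-23, 1)))/(N + x) = ((69638 - 1*(-204878)) - 23*1)/(9179421531 - 135209/317064) = ((69638 + 204878) - 23)/(2910464108169775/317064) = (274516 - 23)*(317064/2910464108169775) = 274493*(317064/2910464108169775) = 87031848552/2910464108169775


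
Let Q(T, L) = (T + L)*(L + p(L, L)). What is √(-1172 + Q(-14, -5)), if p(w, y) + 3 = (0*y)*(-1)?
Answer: 2*I*√255 ≈ 31.937*I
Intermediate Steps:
p(w, y) = -3 (p(w, y) = -3 + (0*y)*(-1) = -3 + 0*(-1) = -3 + 0 = -3)
Q(T, L) = (-3 + L)*(L + T) (Q(T, L) = (T + L)*(L - 3) = (L + T)*(-3 + L) = (-3 + L)*(L + T))
√(-1172 + Q(-14, -5)) = √(-1172 + ((-5)² - 3*(-5) - 3*(-14) - 5*(-14))) = √(-1172 + (25 + 15 + 42 + 70)) = √(-1172 + 152) = √(-1020) = 2*I*√255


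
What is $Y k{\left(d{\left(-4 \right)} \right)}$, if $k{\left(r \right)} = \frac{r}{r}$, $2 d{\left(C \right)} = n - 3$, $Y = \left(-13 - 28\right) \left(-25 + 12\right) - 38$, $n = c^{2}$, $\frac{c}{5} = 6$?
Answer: $495$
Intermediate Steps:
$c = 30$ ($c = 5 \cdot 6 = 30$)
$n = 900$ ($n = 30^{2} = 900$)
$Y = 495$ ($Y = \left(-41\right) \left(-13\right) - 38 = 533 - 38 = 495$)
$d{\left(C \right)} = \frac{897}{2}$ ($d{\left(C \right)} = \frac{900 - 3}{2} = \frac{1}{2} \cdot 897 = \frac{897}{2}$)
$k{\left(r \right)} = 1$
$Y k{\left(d{\left(-4 \right)} \right)} = 495 \cdot 1 = 495$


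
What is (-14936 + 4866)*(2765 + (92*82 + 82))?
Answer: -104637370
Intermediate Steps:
(-14936 + 4866)*(2765 + (92*82 + 82)) = -10070*(2765 + (7544 + 82)) = -10070*(2765 + 7626) = -10070*10391 = -104637370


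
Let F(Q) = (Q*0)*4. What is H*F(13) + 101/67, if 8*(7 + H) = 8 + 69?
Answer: 101/67 ≈ 1.5075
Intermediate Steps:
F(Q) = 0 (F(Q) = 0*4 = 0)
H = 21/8 (H = -7 + (8 + 69)/8 = -7 + (⅛)*77 = -7 + 77/8 = 21/8 ≈ 2.6250)
H*F(13) + 101/67 = (21/8)*0 + 101/67 = 0 + 101*(1/67) = 0 + 101/67 = 101/67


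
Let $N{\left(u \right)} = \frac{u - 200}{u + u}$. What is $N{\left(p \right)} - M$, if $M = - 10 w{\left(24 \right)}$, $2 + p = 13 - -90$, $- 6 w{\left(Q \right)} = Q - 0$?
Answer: $- \frac{8179}{202} \approx -40.49$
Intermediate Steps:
$w{\left(Q \right)} = - \frac{Q}{6}$ ($w{\left(Q \right)} = - \frac{Q - 0}{6} = - \frac{Q + 0}{6} = - \frac{Q}{6}$)
$p = 101$ ($p = -2 + \left(13 - -90\right) = -2 + \left(13 + 90\right) = -2 + 103 = 101$)
$M = 40$ ($M = - 10 \left(\left(- \frac{1}{6}\right) 24\right) = \left(-10\right) \left(-4\right) = 40$)
$N{\left(u \right)} = \frac{-200 + u}{2 u}$
$N{\left(p \right)} - M = \frac{-200 + 101}{2 \cdot 101} - 40 = \frac{1}{2} \cdot \frac{1}{101} \left(-99\right) - 40 = - \frac{99}{202} - 40 = - \frac{8179}{202}$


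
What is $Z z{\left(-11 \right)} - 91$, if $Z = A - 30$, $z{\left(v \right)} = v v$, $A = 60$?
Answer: $3539$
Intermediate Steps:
$z{\left(v \right)} = v^{2}$
$Z = 30$ ($Z = 60 - 30 = 30$)
$Z z{\left(-11 \right)} - 91 = 30 \left(-11\right)^{2} - 91 = 30 \cdot 121 - 91 = 3630 - 91 = 3539$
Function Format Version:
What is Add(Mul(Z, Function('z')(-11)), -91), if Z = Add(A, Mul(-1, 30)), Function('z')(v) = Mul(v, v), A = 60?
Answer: 3539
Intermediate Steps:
Function('z')(v) = Pow(v, 2)
Z = 30 (Z = Add(60, Mul(-1, 30)) = Add(60, -30) = 30)
Add(Mul(Z, Function('z')(-11)), -91) = Add(Mul(30, Pow(-11, 2)), -91) = Add(Mul(30, 121), -91) = Add(3630, -91) = 3539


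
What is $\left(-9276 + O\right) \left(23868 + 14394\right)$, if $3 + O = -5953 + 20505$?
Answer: $201755526$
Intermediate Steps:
$O = 14549$ ($O = -3 + \left(-5953 + 20505\right) = -3 + 14552 = 14549$)
$\left(-9276 + O\right) \left(23868 + 14394\right) = \left(-9276 + 14549\right) \left(23868 + 14394\right) = 5273 \cdot 38262 = 201755526$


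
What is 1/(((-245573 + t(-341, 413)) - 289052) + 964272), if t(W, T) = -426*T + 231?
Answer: 1/253940 ≈ 3.9379e-6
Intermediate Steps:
t(W, T) = 231 - 426*T
1/(((-245573 + t(-341, 413)) - 289052) + 964272) = 1/(((-245573 + (231 - 426*413)) - 289052) + 964272) = 1/(((-245573 + (231 - 175938)) - 289052) + 964272) = 1/(((-245573 - 175707) - 289052) + 964272) = 1/((-421280 - 289052) + 964272) = 1/(-710332 + 964272) = 1/253940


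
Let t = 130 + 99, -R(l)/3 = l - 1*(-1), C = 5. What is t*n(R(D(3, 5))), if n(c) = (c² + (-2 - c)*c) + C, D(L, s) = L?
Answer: 6641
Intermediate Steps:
R(l) = -3 - 3*l (R(l) = -3*(l - 1*(-1)) = -3*(l + 1) = -3*(1 + l) = -3 - 3*l)
t = 229
n(c) = 5 + c² + c*(-2 - c) (n(c) = (c² + (-2 - c)*c) + 5 = (c² + c*(-2 - c)) + 5 = 5 + c² + c*(-2 - c))
t*n(R(D(3, 5))) = 229*(5 - 2*(-3 - 3*3)) = 229*(5 - 2*(-3 - 9)) = 229*(5 - 2*(-12)) = 229*(5 + 24) = 229*29 = 6641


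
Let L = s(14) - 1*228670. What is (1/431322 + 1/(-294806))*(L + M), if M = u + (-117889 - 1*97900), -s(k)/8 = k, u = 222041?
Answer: 7594726370/31789078383 ≈ 0.23891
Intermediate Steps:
s(k) = -8*k
L = -228782 (L = -8*14 - 1*228670 = -112 - 228670 = -228782)
M = 6252 (M = 222041 + (-117889 - 1*97900) = 222041 + (-117889 - 97900) = 222041 - 215789 = 6252)
(1/431322 + 1/(-294806))*(L + M) = (1/431322 + 1/(-294806))*(-228782 + 6252) = (1/431322 - 1/294806)*(-222530) = -34129/31789078383*(-222530) = 7594726370/31789078383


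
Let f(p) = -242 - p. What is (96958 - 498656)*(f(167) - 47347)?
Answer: 19183489688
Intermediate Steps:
(96958 - 498656)*(f(167) - 47347) = (96958 - 498656)*((-242 - 1*167) - 47347) = -401698*((-242 - 167) - 47347) = -401698*(-409 - 47347) = -401698*(-47756) = 19183489688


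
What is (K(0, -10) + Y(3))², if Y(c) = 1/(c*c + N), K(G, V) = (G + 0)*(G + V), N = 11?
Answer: 1/400 ≈ 0.0025000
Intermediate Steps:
K(G, V) = G*(G + V)
Y(c) = 1/(11 + c²) (Y(c) = 1/(c*c + 11) = 1/(c² + 11) = 1/(11 + c²))
(K(0, -10) + Y(3))² = (0*(0 - 10) + 1/(11 + 3²))² = (0*(-10) + 1/(11 + 9))² = (0 + 1/20)² = (1/20)² = 1/400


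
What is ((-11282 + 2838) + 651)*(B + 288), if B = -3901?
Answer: 28156109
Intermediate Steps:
((-11282 + 2838) + 651)*(B + 288) = ((-11282 + 2838) + 651)*(-3901 + 288) = (-8444 + 651)*(-3613) = -7793*(-3613) = 28156109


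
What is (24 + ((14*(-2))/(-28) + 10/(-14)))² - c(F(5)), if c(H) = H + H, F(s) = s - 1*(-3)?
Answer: 28116/49 ≈ 573.80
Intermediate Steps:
F(s) = 3 + s (F(s) = s + 3 = 3 + s)
c(H) = 2*H
(24 + ((14*(-2))/(-28) + 10/(-14)))² - c(F(5)) = (24 + ((14*(-2))/(-28) + 10/(-14)))² - 2*(3 + 5) = (24 + (-28*(-1/28) + 10*(-1/14)))² - 2*8 = (24 + (1 - 5/7))² - 1*16 = (24 + 2/7)² - 16 = (170/7)² - 16 = 28900/49 - 16 = 28116/49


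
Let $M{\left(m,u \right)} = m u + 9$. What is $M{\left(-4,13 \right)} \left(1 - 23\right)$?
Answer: $946$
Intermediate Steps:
$M{\left(m,u \right)} = 9 + m u$
$M{\left(-4,13 \right)} \left(1 - 23\right) = \left(9 - 52\right) \left(1 - 23\right) = \left(9 - 52\right) \left(-22\right) = \left(-43\right) \left(-22\right) = 946$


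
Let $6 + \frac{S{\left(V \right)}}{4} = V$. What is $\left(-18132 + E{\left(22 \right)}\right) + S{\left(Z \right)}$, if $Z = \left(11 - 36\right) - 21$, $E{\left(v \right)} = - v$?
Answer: $-18362$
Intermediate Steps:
$Z = -46$ ($Z = -25 - 21 = -46$)
$S{\left(V \right)} = -24 + 4 V$
$\left(-18132 + E{\left(22 \right)}\right) + S{\left(Z \right)} = \left(-18132 - 22\right) + \left(-24 + 4 \left(-46\right)\right) = \left(-18132 - 22\right) - 208 = -18154 - 208 = -18362$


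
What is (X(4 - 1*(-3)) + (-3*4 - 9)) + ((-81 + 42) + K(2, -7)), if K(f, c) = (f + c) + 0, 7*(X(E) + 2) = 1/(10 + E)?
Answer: -7972/119 ≈ -66.992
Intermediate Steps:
X(E) = -2 + 1/(7*(10 + E))
K(f, c) = c + f (K(f, c) = (c + f) + 0 = c + f)
(X(4 - 1*(-3)) + (-3*4 - 9)) + ((-81 + 42) + K(2, -7)) = ((-139 - 14*(4 - 1*(-3)))/(7*(10 + (4 - 1*(-3)))) + (-3*4 - 9)) + ((-81 + 42) + (-7 + 2)) = ((-139 - 14*(4 + 3))/(7*(10 + (4 + 3))) + (-12 - 9)) + (-39 - 5) = ((-139 - 14*7)/(7*(10 + 7)) - 21) - 44 = ((1/7)*(-139 - 98)/17 - 21) - 44 = ((1/7)*(1/17)*(-237) - 21) - 44 = (-237/119 - 21) - 44 = -2736/119 - 44 = -7972/119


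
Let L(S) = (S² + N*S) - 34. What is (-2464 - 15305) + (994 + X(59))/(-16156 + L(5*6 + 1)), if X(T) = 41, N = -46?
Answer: -59188746/3331 ≈ -17769.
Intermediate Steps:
L(S) = -34 + S² - 46*S (L(S) = (S² - 46*S) - 34 = -34 + S² - 46*S)
(-2464 - 15305) + (994 + X(59))/(-16156 + L(5*6 + 1)) = (-2464 - 15305) + (994 + 41)/(-16156 + (-34 + (5*6 + 1)² - 46*(5*6 + 1))) = -17769 + 1035/(-16156 + (-34 + (30 + 1)² - 46*(30 + 1))) = -17769 + 1035/(-16156 + (-34 + 31² - 46*31)) = -17769 + 1035/(-16156 + (-34 + 961 - 1426)) = -17769 + 1035/(-16156 - 499) = -17769 + 1035/(-16655) = -17769 + 1035*(-1/16655) = -17769 - 207/3331 = -59188746/3331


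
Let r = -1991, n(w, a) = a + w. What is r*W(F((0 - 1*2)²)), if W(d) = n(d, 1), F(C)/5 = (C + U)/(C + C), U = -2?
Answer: -17919/4 ≈ -4479.8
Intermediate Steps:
F(C) = 5*(-2 + C)/(2*C) (F(C) = 5*((C - 2)/(C + C)) = 5*((-2 + C)/((2*C))) = 5*((-2 + C)*(1/(2*C))) = 5*((-2 + C)/(2*C)) = 5*(-2 + C)/(2*C))
W(d) = 1 + d
r*W(F((0 - 1*2)²)) = -1991*(1 + (5/2 - 5/(0 - 1*2)²)) = -1991*(1 + (5/2 - 5/(0 - 2)²)) = -1991*(1 + (5/2 - 5/((-2)²))) = -1991*(1 + (5/2 - 5/4)) = -1991*(1 + 5/4) = -1991*9/4 = -17919/4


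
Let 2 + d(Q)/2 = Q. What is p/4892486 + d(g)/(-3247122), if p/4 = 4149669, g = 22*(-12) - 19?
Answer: 4491726227291/1323874910441 ≈ 3.3929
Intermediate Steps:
g = -283 (g = -264 - 19 = -283)
d(Q) = -4 + 2*Q
p = 16598676 (p = 4*4149669 = 16598676)
p/4892486 + d(g)/(-3247122) = 16598676/4892486 + (-4 + 2*(-283))/(-3247122) = 16598676*(1/4892486) + (-4 - 566)*(-1/3247122) = 8299338/2446243 - 570*(-1/3247122) = 8299338/2446243 + 95/541187 = 4491726227291/1323874910441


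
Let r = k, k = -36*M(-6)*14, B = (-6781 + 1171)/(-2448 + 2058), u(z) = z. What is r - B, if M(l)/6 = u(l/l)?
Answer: -39499/13 ≈ -3038.4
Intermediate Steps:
B = 187/13 (B = -5610/(-390) = -5610*(-1/390) = 187/13 ≈ 14.385)
M(l) = 6 (M(l) = 6*(l/l) = 6*1 = 6)
k = -3024 (k = -36*6*14 = -216*14 = -3024)
r = -3024
r - B = -3024 - 1*187/13 = -3024 - 187/13 = -39499/13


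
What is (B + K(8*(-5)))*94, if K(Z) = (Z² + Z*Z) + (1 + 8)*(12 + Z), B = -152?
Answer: 262824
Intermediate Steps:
K(Z) = 108 + 2*Z² + 9*Z (K(Z) = (Z² + Z²) + 9*(12 + Z) = 2*Z² + (108 + 9*Z) = 108 + 2*Z² + 9*Z)
(B + K(8*(-5)))*94 = (-152 + (108 + 2*(8*(-5))² + 9*(8*(-5))))*94 = (-152 + (108 + 2*(-40)² + 9*(-40)))*94 = (-152 + (108 + 2*1600 - 360))*94 = (-152 + (108 + 3200 - 360))*94 = (-152 + 2948)*94 = 2796*94 = 262824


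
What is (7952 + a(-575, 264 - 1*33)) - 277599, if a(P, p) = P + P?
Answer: -270797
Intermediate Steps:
a(P, p) = 2*P
(7952 + a(-575, 264 - 1*33)) - 277599 = (7952 + 2*(-575)) - 277599 = (7952 - 1150) - 277599 = 6802 - 277599 = -270797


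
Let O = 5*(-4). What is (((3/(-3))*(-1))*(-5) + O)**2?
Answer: 625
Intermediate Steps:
O = -20
(((3/(-3))*(-1))*(-5) + O)**2 = (((3/(-3))*(-1))*(-5) - 20)**2 = (((3*(-1/3))*(-1))*(-5) - 20)**2 = (-1*(-1)*(-5) - 20)**2 = (1*(-5) - 20)**2 = (-5 - 20)**2 = (-25)**2 = 625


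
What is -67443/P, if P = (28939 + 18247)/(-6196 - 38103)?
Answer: 2987657457/47186 ≈ 63317.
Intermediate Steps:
P = -47186/44299 (P = 47186/(-44299) = 47186*(-1/44299) = -47186/44299 ≈ -1.0652)
-67443/P = -67443/(-47186/44299) = -67443*(-44299/47186) = 2987657457/47186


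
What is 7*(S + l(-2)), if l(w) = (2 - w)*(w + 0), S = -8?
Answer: -112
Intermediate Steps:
l(w) = w*(2 - w) (l(w) = (2 - w)*w = w*(2 - w))
7*(S + l(-2)) = 7*(-8 - 2*(2 - 1*(-2))) = 7*(-8 - 2*(2 + 2)) = 7*(-8 - 2*4) = 7*(-8 - 8) = 7*(-16) = -112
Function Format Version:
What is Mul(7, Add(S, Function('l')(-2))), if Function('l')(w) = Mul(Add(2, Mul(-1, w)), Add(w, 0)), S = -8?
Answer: -112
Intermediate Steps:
Function('l')(w) = Mul(w, Add(2, Mul(-1, w))) (Function('l')(w) = Mul(Add(2, Mul(-1, w)), w) = Mul(w, Add(2, Mul(-1, w))))
Mul(7, Add(S, Function('l')(-2))) = Mul(7, Add(-8, Mul(-2, Add(2, Mul(-1, -2))))) = Mul(7, Add(-8, Mul(-2, Add(2, 2)))) = Mul(7, Add(-8, Mul(-2, 4))) = Mul(7, Add(-8, -8)) = Mul(7, -16) = -112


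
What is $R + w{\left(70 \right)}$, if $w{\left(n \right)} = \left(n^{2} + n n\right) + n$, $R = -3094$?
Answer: $6776$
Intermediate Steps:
$w{\left(n \right)} = n + 2 n^{2}$ ($w{\left(n \right)} = \left(n^{2} + n^{2}\right) + n = 2 n^{2} + n = n + 2 n^{2}$)
$R + w{\left(70 \right)} = -3094 + 70 \left(1 + 2 \cdot 70\right) = -3094 + 70 \left(1 + 140\right) = -3094 + 70 \cdot 141 = -3094 + 9870 = 6776$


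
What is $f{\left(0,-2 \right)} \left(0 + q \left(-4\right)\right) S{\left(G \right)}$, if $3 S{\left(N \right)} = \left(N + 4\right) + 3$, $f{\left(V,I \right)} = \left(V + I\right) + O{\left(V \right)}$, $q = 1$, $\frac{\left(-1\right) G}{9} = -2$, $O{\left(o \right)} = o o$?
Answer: $\frac{200}{3} \approx 66.667$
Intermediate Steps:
$O{\left(o \right)} = o^{2}$
$G = 18$ ($G = \left(-9\right) \left(-2\right) = 18$)
$f{\left(V,I \right)} = I + V + V^{2}$ ($f{\left(V,I \right)} = \left(V + I\right) + V^{2} = \left(I + V\right) + V^{2} = I + V + V^{2}$)
$S{\left(N \right)} = \frac{7}{3} + \frac{N}{3}$ ($S{\left(N \right)} = \frac{\left(N + 4\right) + 3}{3} = \frac{\left(4 + N\right) + 3}{3} = \frac{7 + N}{3} = \frac{7}{3} + \frac{N}{3}$)
$f{\left(0,-2 \right)} \left(0 + q \left(-4\right)\right) S{\left(G \right)} = \left(-2 + 0 + 0^{2}\right) \left(0 + 1 \left(-4\right)\right) \left(\frac{7}{3} + \frac{1}{3} \cdot 18\right) = \left(-2 + 0 + 0\right) \left(0 - 4\right) \left(\frac{7}{3} + 6\right) = \left(-2\right) \left(-4\right) \frac{25}{3} = 8 \cdot \frac{25}{3} = \frac{200}{3}$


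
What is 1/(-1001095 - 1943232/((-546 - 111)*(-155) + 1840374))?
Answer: -647403/648112554029 ≈ -9.9891e-7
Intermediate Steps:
1/(-1001095 - 1943232/((-546 - 111)*(-155) + 1840374)) = 1/(-1001095 - 1943232/(-657*(-155) + 1840374)) = 1/(-1001095 - 1943232/(101835 + 1840374)) = 1/(-1001095 - 1943232/1942209) = 1/(-1001095 - 1943232*1/1942209) = 1/(-1001095 - 647744/647403) = 1/(-648112554029/647403) = -647403/648112554029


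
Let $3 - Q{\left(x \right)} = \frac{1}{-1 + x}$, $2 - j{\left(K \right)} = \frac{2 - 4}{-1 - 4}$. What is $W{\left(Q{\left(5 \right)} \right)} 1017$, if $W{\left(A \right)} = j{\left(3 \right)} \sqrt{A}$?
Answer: $\frac{4068 \sqrt{11}}{5} \approx 2698.4$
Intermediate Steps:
$j{\left(K \right)} = \frac{8}{5}$ ($j{\left(K \right)} = 2 - \frac{2 - 4}{-1 - 4} = 2 - - \frac{2}{-5} = 2 - \left(-2\right) \left(- \frac{1}{5}\right) = 2 - \frac{2}{5} = \frac{8}{5}$)
$Q{\left(x \right)} = 3 - \frac{1}{-1 + x}$
$W{\left(A \right)} = \frac{8 \sqrt{A}}{5}$
$W{\left(Q{\left(5 \right)} \right)} 1017 = \frac{8 \sqrt{\frac{-4 + 3 \cdot 5}{-1 + 5}}}{5} \cdot 1017 = \frac{8 \sqrt{\frac{-4 + 15}{4}}}{5} \cdot 1017 = \frac{8 \sqrt{\frac{1}{4} \cdot 11}}{5} \cdot 1017 = \frac{8 \sqrt{\frac{11}{4}}}{5} \cdot 1017 = \frac{8 \frac{\sqrt{11}}{2}}{5} \cdot 1017 = \frac{4 \sqrt{11}}{5} \cdot 1017 = \frac{4068 \sqrt{11}}{5}$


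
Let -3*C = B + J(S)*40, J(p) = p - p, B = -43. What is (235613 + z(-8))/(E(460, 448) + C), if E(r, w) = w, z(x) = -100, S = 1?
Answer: 706539/1387 ≈ 509.40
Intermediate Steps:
J(p) = 0
C = 43/3 (C = -(-43 + 0*40)/3 = -(-43 + 0)/3 = -1/3*(-43) = 43/3 ≈ 14.333)
(235613 + z(-8))/(E(460, 448) + C) = (235613 - 100)/(448 + 43/3) = 235513/(1387/3) = 235513*(3/1387) = 706539/1387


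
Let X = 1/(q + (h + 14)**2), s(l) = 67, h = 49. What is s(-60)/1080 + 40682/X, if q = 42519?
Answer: 2042522801347/1080 ≈ 1.8912e+9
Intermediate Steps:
X = 1/46488 (X = 1/(42519 + (49 + 14)**2) = 1/(42519 + 63**2) = 1/(42519 + 3969) = 1/46488 ≈ 2.1511e-5)
s(-60)/1080 + 40682/X = 67/1080 + 40682/(1/46488) = 67*(1/1080) + 40682*46488 = 67/1080 + 1891224816 = 2042522801347/1080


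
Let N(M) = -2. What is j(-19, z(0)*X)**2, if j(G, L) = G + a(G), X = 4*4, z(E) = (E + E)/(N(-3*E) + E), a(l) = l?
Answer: 1444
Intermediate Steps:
z(E) = 2*E/(-2 + E) (z(E) = (E + E)/(-2 + E) = (2*E)/(-2 + E) = 2*E/(-2 + E))
X = 16
j(G, L) = 2*G (j(G, L) = G + G = 2*G)
j(-19, z(0)*X)**2 = (2*(-19))**2 = (-38)**2 = 1444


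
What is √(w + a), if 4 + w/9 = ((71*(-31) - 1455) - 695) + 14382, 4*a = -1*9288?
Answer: 3*√9769 ≈ 296.51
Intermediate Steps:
a = -2322 (a = (-1*9288)/4 = (¼)*(-9288) = -2322)
w = 90243 (w = -36 + 9*(((71*(-31) - 1455) - 695) + 14382) = -36 + 9*(((-2201 - 1455) - 695) + 14382) = -36 + 9*((-3656 - 695) + 14382) = -36 + 9*(-4351 + 14382) = -36 + 9*10031 = -36 + 90279 = 90243)
√(w + a) = √(90243 - 2322) = √87921 = 3*√9769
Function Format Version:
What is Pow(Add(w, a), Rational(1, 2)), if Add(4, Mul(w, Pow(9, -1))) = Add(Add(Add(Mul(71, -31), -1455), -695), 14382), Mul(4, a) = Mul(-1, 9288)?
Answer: Mul(3, Pow(9769, Rational(1, 2))) ≈ 296.51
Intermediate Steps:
a = -2322 (a = Mul(Rational(1, 4), Mul(-1, 9288)) = Mul(Rational(1, 4), -9288) = -2322)
w = 90243 (w = Add(-36, Mul(9, Add(Add(Add(Mul(71, -31), -1455), -695), 14382))) = Add(-36, Mul(9, Add(Add(Add(-2201, -1455), -695), 14382))) = Add(-36, Mul(9, Add(Add(-3656, -695), 14382))) = Add(-36, Mul(9, Add(-4351, 14382))) = Add(-36, Mul(9, 10031)) = Add(-36, 90279) = 90243)
Pow(Add(w, a), Rational(1, 2)) = Pow(Add(90243, -2322), Rational(1, 2)) = Pow(87921, Rational(1, 2)) = Mul(3, Pow(9769, Rational(1, 2)))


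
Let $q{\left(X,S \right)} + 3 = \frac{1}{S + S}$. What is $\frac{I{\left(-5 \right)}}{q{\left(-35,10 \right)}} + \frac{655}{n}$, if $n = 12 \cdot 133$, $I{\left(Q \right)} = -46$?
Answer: $\frac{1506965}{94164} \approx 16.004$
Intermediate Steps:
$q{\left(X,S \right)} = -3 + \frac{1}{2 S}$ ($q{\left(X,S \right)} = -3 + \frac{1}{S + S} = -3 + \frac{1}{2 S}$)
$n = 1596$
$\frac{I{\left(-5 \right)}}{q{\left(-35,10 \right)}} + \frac{655}{n} = - \frac{46}{-3 + \frac{1}{2 \cdot 10}} + \frac{655}{1596} = - \frac{46}{-3 + \frac{1}{2} \cdot \frac{1}{10}} + 655 \cdot \frac{1}{1596} = - \frac{46}{-3 + \frac{1}{20}} + \frac{655}{1596} = - \frac{46}{- \frac{59}{20}} + \frac{655}{1596} = \left(-46\right) \left(- \frac{20}{59}\right) + \frac{655}{1596} = \frac{920}{59} + \frac{655}{1596} = \frac{1506965}{94164}$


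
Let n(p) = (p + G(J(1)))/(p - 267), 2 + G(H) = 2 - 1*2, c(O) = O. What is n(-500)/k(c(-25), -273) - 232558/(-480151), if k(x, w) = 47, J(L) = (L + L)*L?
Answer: 8624519144/17308963399 ≈ 0.49827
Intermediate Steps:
J(L) = 2*L**2 (J(L) = (2*L)*L = 2*L**2)
G(H) = -2 (G(H) = -2 + (2 - 1*2) = -2 + (2 - 2) = -2 + 0 = -2)
n(p) = (-2 + p)/(-267 + p) (n(p) = (p - 2)/(p - 267) = (-2 + p)/(-267 + p))
n(-500)/k(c(-25), -273) - 232558/(-480151) = ((-2 - 500)/(-267 - 500))/47 - 232558/(-480151) = (-502/(-767))*(1/47) - 232558*(-1/480151) = -1/767*(-502)*(1/47) + 232558/480151 = (502/767)*(1/47) + 232558/480151 = 502/36049 + 232558/480151 = 8624519144/17308963399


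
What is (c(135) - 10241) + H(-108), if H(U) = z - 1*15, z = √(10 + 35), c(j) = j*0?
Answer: -10256 + 3*√5 ≈ -10249.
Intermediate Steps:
c(j) = 0
z = 3*√5 (z = √45 = 3*√5 ≈ 6.7082)
H(U) = -15 + 3*√5 (H(U) = 3*√5 - 1*15 = 3*√5 - 15 = -15 + 3*√5)
(c(135) - 10241) + H(-108) = (0 - 10241) + (-15 + 3*√5) = -10241 + (-15 + 3*√5) = -10256 + 3*√5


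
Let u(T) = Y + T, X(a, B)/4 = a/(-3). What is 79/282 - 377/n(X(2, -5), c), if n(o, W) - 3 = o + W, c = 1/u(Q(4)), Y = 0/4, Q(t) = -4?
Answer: -1275689/282 ≈ -4523.7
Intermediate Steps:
X(a, B) = -4*a/3 (X(a, B) = 4*(a/(-3)) = 4*(a*(-⅓)) = 4*(-a/3) = -4*a/3)
Y = 0 (Y = 0*(¼) = 0)
u(T) = T (u(T) = 0 + T = T)
c = -¼ (c = 1/(-4) = -¼ ≈ -0.25000)
n(o, W) = 3 + W + o (n(o, W) = 3 + (o + W) = 3 + (W + o) = 3 + W + o)
79/282 - 377/n(X(2, -5), c) = 79/282 - 377/(3 - ¼ - 4/3*2) = 79*(1/282) - 377/(3 - ¼ - 8/3) = 79/282 - 377/1/12 = 79/282 - 377*12 = 79/282 - 4524 = -1275689/282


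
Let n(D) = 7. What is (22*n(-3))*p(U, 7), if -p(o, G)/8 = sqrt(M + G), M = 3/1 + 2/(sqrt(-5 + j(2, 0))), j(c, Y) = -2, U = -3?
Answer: -176*sqrt(490 - 14*I*sqrt(7)) ≈ -3898.7 + 147.15*I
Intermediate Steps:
M = 3 - 2*I*sqrt(7)/7 (M = 3/1 + 2/(sqrt(-5 - 2)) = 3*1 + 2/(sqrt(-7)) = 3 + 2/((I*sqrt(7))) = 3 + 2*(-I*sqrt(7)/7) = 3 - 2*I*sqrt(7)/7 ≈ 3.0 - 0.75593*I)
p(o, G) = -8*sqrt(3 + G - 2*I*sqrt(7)/7) (p(o, G) = -8*sqrt((3 - 2*I*sqrt(7)/7) + G) = -8*sqrt(3 + G - 2*I*sqrt(7)/7))
(22*n(-3))*p(U, 7) = (22*7)*(-8*sqrt(147 + 49*7 - 14*I*sqrt(7))/7) = 154*(-8*sqrt(147 + 343 - 14*I*sqrt(7))/7) = 154*(-8*sqrt(490 - 14*I*sqrt(7))/7) = -176*sqrt(490 - 14*I*sqrt(7))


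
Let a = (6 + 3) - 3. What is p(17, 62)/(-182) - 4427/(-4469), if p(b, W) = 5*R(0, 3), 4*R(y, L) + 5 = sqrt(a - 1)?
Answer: 3334581/3253432 - 5*sqrt(5)/728 ≈ 1.0096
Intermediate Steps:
a = 6 (a = 9 - 3 = 6)
R(y, L) = -5/4 + sqrt(5)/4 (R(y, L) = -5/4 + sqrt(6 - 1)/4 = -5/4 + sqrt(5)/4)
p(b, W) = -25/4 + 5*sqrt(5)/4 (p(b, W) = 5*(-5/4 + sqrt(5)/4) = -25/4 + 5*sqrt(5)/4)
p(17, 62)/(-182) - 4427/(-4469) = (-25/4 + 5*sqrt(5)/4)/(-182) - 4427/(-4469) = (-25/4 + 5*sqrt(5)/4)*(-1/182) - 4427*(-1/4469) = (25/728 - 5*sqrt(5)/728) + 4427/4469 = 3334581/3253432 - 5*sqrt(5)/728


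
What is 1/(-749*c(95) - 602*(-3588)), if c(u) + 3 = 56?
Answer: 1/2120279 ≈ 4.7164e-7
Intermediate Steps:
c(u) = 53 (c(u) = -3 + 56 = 53)
1/(-749*c(95) - 602*(-3588)) = 1/(-749*53 - 602*(-3588)) = 1/(-39697 + 2159976) = 1/2120279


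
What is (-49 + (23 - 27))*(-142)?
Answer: 7526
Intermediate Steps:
(-49 + (23 - 27))*(-142) = (-49 - 4)*(-142) = -53*(-142) = 7526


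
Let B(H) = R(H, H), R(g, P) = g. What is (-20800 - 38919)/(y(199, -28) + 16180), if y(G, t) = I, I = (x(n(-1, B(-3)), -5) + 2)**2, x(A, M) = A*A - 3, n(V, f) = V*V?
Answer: -59719/16180 ≈ -3.6909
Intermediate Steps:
B(H) = H
n(V, f) = V**2
x(A, M) = -3 + A**2 (x(A, M) = A**2 - 3 = -3 + A**2)
I = 0 (I = ((-3 + ((-1)**2)**2) + 2)**2 = ((-3 + 1**2) + 2)**2 = ((-3 + 1) + 2)**2 = (-2 + 2)**2 = 0**2 = 0)
y(G, t) = 0
(-20800 - 38919)/(y(199, -28) + 16180) = (-20800 - 38919)/(0 + 16180) = -59719/16180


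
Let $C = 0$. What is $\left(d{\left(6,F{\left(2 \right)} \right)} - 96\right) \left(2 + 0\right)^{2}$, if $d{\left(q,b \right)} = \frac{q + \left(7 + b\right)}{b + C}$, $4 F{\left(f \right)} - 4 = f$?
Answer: $- \frac{1036}{3} \approx -345.33$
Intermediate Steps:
$F{\left(f \right)} = 1 + \frac{f}{4}$
$d{\left(q,b \right)} = \frac{7 + b + q}{b}$ ($d{\left(q,b \right)} = \frac{q + \left(7 + b\right)}{b + 0} = \frac{7 + b + q}{b}$)
$\left(d{\left(6,F{\left(2 \right)} \right)} - 96\right) \left(2 + 0\right)^{2} = \left(\frac{7 + \left(1 + \frac{1}{4} \cdot 2\right) + 6}{1 + \frac{1}{4} \cdot 2} - 96\right) \left(2 + 0\right)^{2} = \left(\frac{7 + \left(1 + \frac{1}{2}\right) + 6}{1 + \frac{1}{2}} - 96\right) 2^{2} = \left(\frac{7 + \frac{3}{2} + 6}{\frac{3}{2}} - 96\right) 4 = \left(\frac{2}{3} \cdot \frac{29}{2} - 96\right) 4 = \left(\frac{29}{3} - 96\right) 4 = \left(- \frac{259}{3}\right) 4 = - \frac{1036}{3}$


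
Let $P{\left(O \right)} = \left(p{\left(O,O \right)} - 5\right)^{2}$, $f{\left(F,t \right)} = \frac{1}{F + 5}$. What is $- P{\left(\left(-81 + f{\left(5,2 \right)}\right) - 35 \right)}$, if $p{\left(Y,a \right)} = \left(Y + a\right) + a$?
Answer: $- \frac{12439729}{100} \approx -1.244 \cdot 10^{5}$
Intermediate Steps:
$p{\left(Y,a \right)} = Y + 2 a$
$f{\left(F,t \right)} = \frac{1}{5 + F}$
$P{\left(O \right)} = \left(-5 + 3 O\right)^{2}$ ($P{\left(O \right)} = \left(\left(O + 2 O\right) - 5\right)^{2} = \left(3 O - 5\right)^{2} = \left(-5 + 3 O\right)^{2}$)
$- P{\left(\left(-81 + f{\left(5,2 \right)}\right) - 35 \right)} = - \left(-5 + 3 \left(\left(-81 + \frac{1}{5 + 5}\right) - 35\right)\right)^{2} = - \left(-5 + 3 \left(\left(-81 + \frac{1}{10}\right) - 35\right)\right)^{2} = - \left(-5 + 3 \left(- \frac{809}{10} - 35\right)\right)^{2} = - \left(-5 + 3 \left(- \frac{1159}{10}\right)\right)^{2} = - \left(-5 - \frac{3477}{10}\right)^{2} = - \left(- \frac{3527}{10}\right)^{2} = \left(-1\right) \frac{12439729}{100} = - \frac{12439729}{100}$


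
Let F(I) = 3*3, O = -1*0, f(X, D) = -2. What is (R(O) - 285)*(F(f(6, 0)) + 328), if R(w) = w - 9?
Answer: -99078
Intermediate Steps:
O = 0
F(I) = 9
R(w) = -9 + w
(R(O) - 285)*(F(f(6, 0)) + 328) = ((-9 + 0) - 285)*(9 + 328) = (-9 - 285)*337 = -294*337 = -99078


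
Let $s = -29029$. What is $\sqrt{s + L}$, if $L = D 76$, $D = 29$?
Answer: $5 i \sqrt{1073} \approx 163.78 i$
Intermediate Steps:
$L = 2204$ ($L = 29 \cdot 76 = 2204$)
$\sqrt{s + L} = \sqrt{-29029 + 2204} = \sqrt{-26825} = 5 i \sqrt{1073}$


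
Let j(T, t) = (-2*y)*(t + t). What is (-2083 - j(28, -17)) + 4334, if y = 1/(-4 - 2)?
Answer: 6787/3 ≈ 2262.3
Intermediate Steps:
y = -1/6 (y = 1/(-6) = -1/6 ≈ -0.16667)
j(T, t) = 2*t/3 (j(T, t) = (-2*(-1/6))*(t + t) = (2*t)/3 = 2*t/3)
(-2083 - j(28, -17)) + 4334 = (-2083 - 2*(-17)/3) + 4334 = (-2083 - 1*(-34/3)) + 4334 = (-2083 + 34/3) + 4334 = -6215/3 + 4334 = 6787/3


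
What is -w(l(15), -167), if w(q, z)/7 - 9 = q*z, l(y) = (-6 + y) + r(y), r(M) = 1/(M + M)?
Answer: 314909/30 ≈ 10497.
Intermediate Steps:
r(M) = 1/(2*M)
l(y) = -6 + y + 1/(2*y) (l(y) = (-6 + y) + 1/(2*y) = -6 + y + 1/(2*y))
w(q, z) = 63 + 7*q*z (w(q, z) = 63 + 7*(q*z) = 63 + 7*q*z)
-w(l(15), -167) = -(63 + 7*(-6 + 15 + (½)/15)*(-167)) = -(63 + 7*(-6 + 15 + (½)*(1/15))*(-167)) = -(63 + 7*(-6 + 15 + 1/30)*(-167)) = -(63 + 7*(271/30)*(-167)) = -(63 - 316799/30) = -1*(-314909/30) = 314909/30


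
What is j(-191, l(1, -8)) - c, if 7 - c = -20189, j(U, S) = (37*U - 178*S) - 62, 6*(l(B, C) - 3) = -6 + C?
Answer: -82331/3 ≈ -27444.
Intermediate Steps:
l(B, C) = 2 + C/6 (l(B, C) = 3 + (-6 + C)/6 = 3 + (-1 + C/6) = 2 + C/6)
j(U, S) = -62 - 178*S + 37*U (j(U, S) = (-178*S + 37*U) - 62 = -62 - 178*S + 37*U)
c = 20196 (c = 7 - 1*(-20189) = 7 + 20189 = 20196)
j(-191, l(1, -8)) - c = (-62 - 178*(2 + (⅙)*(-8)) + 37*(-191)) - 1*20196 = (-62 - 178*(2 - 4/3) - 7067) - 20196 = (-62 - 178*⅔ - 7067) - 20196 = (-62 - 356/3 - 7067) - 20196 = -21743/3 - 20196 = -82331/3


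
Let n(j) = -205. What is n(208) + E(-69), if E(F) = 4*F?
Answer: -481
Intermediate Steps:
n(208) + E(-69) = -205 + 4*(-69) = -205 - 276 = -481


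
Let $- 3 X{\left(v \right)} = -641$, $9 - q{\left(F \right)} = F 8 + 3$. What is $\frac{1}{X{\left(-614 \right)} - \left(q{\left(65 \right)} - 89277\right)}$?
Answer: $\frac{3}{270014} \approx 1.1111 \cdot 10^{-5}$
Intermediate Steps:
$q{\left(F \right)} = 6 - 8 F$ ($q{\left(F \right)} = 9 - \left(F 8 + 3\right) = 9 - \left(8 F + 3\right) = 9 - \left(3 + 8 F\right) = 6 - 8 F$)
$X{\left(v \right)} = \frac{641}{3}$ ($X{\left(v \right)} = \left(- \frac{1}{3}\right) \left(-641\right) = \frac{641}{3}$)
$\frac{1}{X{\left(-614 \right)} - \left(q{\left(65 \right)} - 89277\right)} = \frac{1}{\frac{641}{3} - \left(\left(6 - 520\right) - 89277\right)} = \frac{1}{\frac{641}{3} - \left(-514 - 89277\right)} = \frac{1}{\frac{641}{3} - -89791} = \frac{1}{\frac{641}{3} + 89791} = \frac{1}{\frac{270014}{3}} = \frac{3}{270014}$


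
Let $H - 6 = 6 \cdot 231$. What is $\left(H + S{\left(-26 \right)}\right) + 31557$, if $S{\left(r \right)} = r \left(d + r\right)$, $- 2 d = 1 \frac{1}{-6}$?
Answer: $\frac{201737}{6} \approx 33623.0$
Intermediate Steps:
$d = \frac{1}{12}$ ($d = - \frac{1 \frac{1}{-6}}{2} = - \frac{1 \left(- \frac{1}{6}\right)}{2} = \left(- \frac{1}{2}\right) \left(- \frac{1}{6}\right) = \frac{1}{12} \approx 0.083333$)
$H = 1392$ ($H = 6 + 6 \cdot 231 = 6 + 1386 = 1392$)
$S{\left(r \right)} = r \left(\frac{1}{12} + r\right)$
$\left(H + S{\left(-26 \right)}\right) + 31557 = \left(1392 - 26 \left(\frac{1}{12} - 26\right)\right) + 31557 = \left(1392 - - \frac{4043}{6}\right) + 31557 = \left(1392 + \frac{4043}{6}\right) + 31557 = \frac{12395}{6} + 31557 = \frac{201737}{6}$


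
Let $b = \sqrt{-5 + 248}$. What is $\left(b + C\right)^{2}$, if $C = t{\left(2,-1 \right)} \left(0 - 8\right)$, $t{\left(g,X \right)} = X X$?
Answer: $307 - 144 \sqrt{3} \approx 57.585$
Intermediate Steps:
$t{\left(g,X \right)} = X^{2}$
$C = -8$ ($C = \left(-1\right)^{2} \left(0 - 8\right) = 1 \left(-8\right) = -8$)
$b = 9 \sqrt{3}$ ($b = \sqrt{243} = 9 \sqrt{3} \approx 15.588$)
$\left(b + C\right)^{2} = \left(9 \sqrt{3} - 8\right)^{2} = \left(-8 + 9 \sqrt{3}\right)^{2}$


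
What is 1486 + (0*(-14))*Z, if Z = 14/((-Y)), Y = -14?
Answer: 1486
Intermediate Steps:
Z = 1 (Z = 14/((-1*(-14))) = 14/14 = 14*(1/14) = 1)
1486 + (0*(-14))*Z = 1486 + (0*(-14))*1 = 1486 + 0*1 = 1486 + 0 = 1486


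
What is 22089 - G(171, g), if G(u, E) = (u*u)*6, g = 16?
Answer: -153357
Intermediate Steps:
G(u, E) = 6*u² (G(u, E) = u²*6 = 6*u²)
22089 - G(171, g) = 22089 - 6*171² = 22089 - 6*29241 = 22089 - 1*175446 = 22089 - 175446 = -153357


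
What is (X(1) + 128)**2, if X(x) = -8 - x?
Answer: 14161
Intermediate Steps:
(X(1) + 128)**2 = ((-8 - 1*1) + 128)**2 = ((-8 - 1) + 128)**2 = (-9 + 128)**2 = 119**2 = 14161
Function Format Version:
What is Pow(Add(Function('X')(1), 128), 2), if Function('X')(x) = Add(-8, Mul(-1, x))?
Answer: 14161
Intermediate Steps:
Pow(Add(Function('X')(1), 128), 2) = Pow(Add(Add(-8, Mul(-1, 1)), 128), 2) = Pow(Add(Add(-8, -1), 128), 2) = Pow(Add(-9, 128), 2) = Pow(119, 2) = 14161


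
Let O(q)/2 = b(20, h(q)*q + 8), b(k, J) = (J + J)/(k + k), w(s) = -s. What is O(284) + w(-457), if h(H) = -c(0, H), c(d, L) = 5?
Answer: 1579/5 ≈ 315.80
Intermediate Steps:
h(H) = -5 (h(H) = -1*5 = -5)
b(k, J) = J/k (b(k, J) = (2*J)/((2*k)) = (2*J)*(1/(2*k)) = J/k)
O(q) = ⅘ - q/2 (O(q) = 2*((-5*q + 8)/20) = 2*((8 - 5*q)*(1/20)) = 2*(⅖ - q/4) = ⅘ - q/2)
O(284) + w(-457) = (⅘ - ½*284) - 1*(-457) = (⅘ - 142) + 457 = -706/5 + 457 = 1579/5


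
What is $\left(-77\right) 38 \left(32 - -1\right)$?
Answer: $-96558$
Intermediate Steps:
$\left(-77\right) 38 \left(32 - -1\right) = - 2926 \left(32 + 1\right) = \left(-2926\right) 33 = -96558$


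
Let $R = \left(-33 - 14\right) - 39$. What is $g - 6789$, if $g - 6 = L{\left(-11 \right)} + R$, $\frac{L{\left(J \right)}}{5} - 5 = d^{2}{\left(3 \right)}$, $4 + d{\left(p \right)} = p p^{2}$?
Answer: $-4199$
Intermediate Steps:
$d{\left(p \right)} = -4 + p^{3}$ ($d{\left(p \right)} = -4 + p p^{2} = -4 + p^{3}$)
$L{\left(J \right)} = 2670$ ($L{\left(J \right)} = 25 + 5 \left(-4 + 3^{3}\right)^{2} = 25 + 5 \left(-4 + 27\right)^{2} = 25 + 5 \cdot 23^{2} = 25 + 5 \cdot 529 = 25 + 2645 = 2670$)
$R = -86$ ($R = -47 - 39 = -86$)
$g = 2590$ ($g = 6 + \left(2670 - 86\right) = 6 + 2584 = 2590$)
$g - 6789 = 2590 - 6789 = -4199$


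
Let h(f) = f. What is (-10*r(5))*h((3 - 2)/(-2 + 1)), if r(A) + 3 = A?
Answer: 20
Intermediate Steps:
r(A) = -3 + A
(-10*r(5))*h((3 - 2)/(-2 + 1)) = (-10*(-3 + 5))*((3 - 2)/(-2 + 1)) = (-10*2)*(1/(-1)) = -20*(-1) = 20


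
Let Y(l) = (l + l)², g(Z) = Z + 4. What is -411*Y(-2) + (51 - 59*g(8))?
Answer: -7233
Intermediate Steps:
g(Z) = 4 + Z
Y(l) = 4*l² (Y(l) = (2*l)² = 4*l²)
-411*Y(-2) + (51 - 59*g(8)) = -1644*(-2)² + (51 - 59*(4 + 8)) = -1644*4 + (51 - 59*12) = -411*16 + (51 - 708) = -6576 - 657 = -7233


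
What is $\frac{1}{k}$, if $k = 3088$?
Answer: $\frac{1}{3088} \approx 0.00032383$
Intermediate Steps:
$\frac{1}{k} = \frac{1}{3088}$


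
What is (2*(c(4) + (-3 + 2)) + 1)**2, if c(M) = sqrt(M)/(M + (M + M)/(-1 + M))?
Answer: 4/25 ≈ 0.16000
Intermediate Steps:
c(M) = sqrt(M)/(M + 2*M/(-1 + M)) (c(M) = sqrt(M)/(M + (2*M)/(-1 + M)) = sqrt(M)/(M + 2*M/(-1 + M)))
(2*(c(4) + (-3 + 2)) + 1)**2 = (2*((-1 + 4)/(sqrt(4)*(1 + 4)) + (-3 + 2)) + 1)**2 = (2*((1/2)*3/5 - 1) + 1)**2 = (2*((1/2)*(1/5)*3 - 1) + 1)**2 = (2*(3/10 - 1) + 1)**2 = (2*(-7/10) + 1)**2 = (-7/5 + 1)**2 = (-2/5)**2 = 4/25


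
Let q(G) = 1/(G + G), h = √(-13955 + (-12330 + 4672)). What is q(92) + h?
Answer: 1/184 + I*√21613 ≈ 0.0054348 + 147.01*I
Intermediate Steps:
h = I*√21613 (h = √(-13955 - 7658) = √(-21613) = I*√21613 ≈ 147.01*I)
q(G) = 1/(2*G)
q(92) + h = (½)/92 + I*√21613 = (½)*(1/92) + I*√21613 = 1/184 + I*√21613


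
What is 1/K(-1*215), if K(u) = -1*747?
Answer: -1/747 ≈ -0.0013387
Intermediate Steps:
K(u) = -747
1/K(-1*215) = 1/(-747) = -1/747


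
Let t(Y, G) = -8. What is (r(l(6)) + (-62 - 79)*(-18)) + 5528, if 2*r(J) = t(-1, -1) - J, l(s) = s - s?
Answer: 8062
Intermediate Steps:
l(s) = 0
r(J) = -4 - J/2 (r(J) = (-8 - J)/2 = -4 - J/2)
(r(l(6)) + (-62 - 79)*(-18)) + 5528 = ((-4 - 1/2*0) + (-62 - 79)*(-18)) + 5528 = ((-4 + 0) - 141*(-18)) + 5528 = (-4 + 2538) + 5528 = 2534 + 5528 = 8062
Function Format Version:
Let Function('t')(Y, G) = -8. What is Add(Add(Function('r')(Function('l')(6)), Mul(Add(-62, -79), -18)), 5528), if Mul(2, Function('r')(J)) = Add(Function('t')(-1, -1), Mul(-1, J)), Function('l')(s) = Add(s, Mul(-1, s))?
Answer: 8062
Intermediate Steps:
Function('l')(s) = 0
Function('r')(J) = Add(-4, Mul(Rational(-1, 2), J)) (Function('r')(J) = Mul(Rational(1, 2), Add(-8, Mul(-1, J))) = Add(-4, Mul(Rational(-1, 2), J)))
Add(Add(Function('r')(Function('l')(6)), Mul(Add(-62, -79), -18)), 5528) = Add(Add(Add(-4, Mul(Rational(-1, 2), 0)), Mul(Add(-62, -79), -18)), 5528) = Add(Add(Add(-4, 0), Mul(-141, -18)), 5528) = Add(Add(-4, 2538), 5528) = Add(2534, 5528) = 8062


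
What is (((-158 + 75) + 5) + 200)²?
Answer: 14884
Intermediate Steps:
(((-158 + 75) + 5) + 200)² = ((-83 + 5) + 200)² = (-78 + 200)² = 122² = 14884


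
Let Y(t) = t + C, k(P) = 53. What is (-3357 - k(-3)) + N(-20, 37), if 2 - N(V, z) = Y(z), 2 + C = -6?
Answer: -3437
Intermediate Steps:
C = -8 (C = -2 - 6 = -8)
Y(t) = -8 + t (Y(t) = t - 8 = -8 + t)
N(V, z) = 10 - z (N(V, z) = 2 - (-8 + z) = 2 + (8 - z) = 10 - z)
(-3357 - k(-3)) + N(-20, 37) = (-3357 - 1*53) + (10 - 1*37) = (-3357 - 53) + (10 - 37) = -3410 - 27 = -3437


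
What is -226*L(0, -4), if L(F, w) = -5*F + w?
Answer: 904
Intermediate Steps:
L(F, w) = w - 5*F
-226*L(0, -4) = -226*(-4 - 5*0) = -226*(-4 + 0) = -226*(-4) = 904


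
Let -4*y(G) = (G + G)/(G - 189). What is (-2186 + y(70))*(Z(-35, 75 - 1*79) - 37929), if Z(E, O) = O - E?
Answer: 1408175986/17 ≈ 8.2834e+7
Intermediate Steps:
y(G) = -G/(2*(-189 + G)) (y(G) = -(G + G)/(4*(G - 189)) = -2*G/(4*(-189 + G)) = -G/(2*(-189 + G)))
(-2186 + y(70))*(Z(-35, 75 - 1*79) - 37929) = (-2186 - 1*70/(-378 + 2*70))*(((75 - 1*79) - 1*(-35)) - 37929) = (-2186 - 1*70/(-378 + 140))*(((75 - 79) + 35) - 37929) = (-2186 - 1*70/(-238))*((-4 + 35) - 37929) = (-2186 - 1*70*(-1/238))*(31 - 37929) = (-2186 + 5/17)*(-37898) = -37157/17*(-37898) = 1408175986/17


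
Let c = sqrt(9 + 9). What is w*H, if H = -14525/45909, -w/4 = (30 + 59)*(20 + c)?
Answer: 103418000/45909 + 5170900*sqrt(2)/15303 ≈ 2730.5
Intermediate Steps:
c = 3*sqrt(2) (c = sqrt(18) = 3*sqrt(2) ≈ 4.2426)
w = -7120 - 1068*sqrt(2) (w = -4*(30 + 59)*(20 + 3*sqrt(2)) = -356*(20 + 3*sqrt(2)) = -4*(1780 + 267*sqrt(2)) = -7120 - 1068*sqrt(2) ≈ -8630.4)
H = -14525/45909 (H = -14525*1/45909 = -14525/45909 ≈ -0.31639)
w*H = (-7120 - 1068*sqrt(2))*(-14525/45909) = 103418000/45909 + 5170900*sqrt(2)/15303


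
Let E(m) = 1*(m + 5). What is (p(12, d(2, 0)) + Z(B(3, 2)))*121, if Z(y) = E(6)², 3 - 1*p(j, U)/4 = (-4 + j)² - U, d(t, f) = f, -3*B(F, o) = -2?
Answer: -14883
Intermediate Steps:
B(F, o) = ⅔ (B(F, o) = -⅓*(-2) = ⅔)
E(m) = 5 + m (E(m) = 1*(5 + m) = 5 + m)
p(j, U) = 12 - 4*(-4 + j)² + 4*U (p(j, U) = 12 - 4*((-4 + j)² - U) = 12 + (-4*(-4 + j)² + 4*U) = 12 - 4*(-4 + j)² + 4*U)
Z(y) = 121 (Z(y) = (5 + 6)² = 11² = 121)
(p(12, d(2, 0)) + Z(B(3, 2)))*121 = ((12 - 4*(-4 + 12)² + 4*0) + 121)*121 = ((12 - 4*8² + 0) + 121)*121 = ((12 - 4*64 + 0) + 121)*121 = ((12 - 256 + 0) + 121)*121 = (-244 + 121)*121 = -123*121 = -14883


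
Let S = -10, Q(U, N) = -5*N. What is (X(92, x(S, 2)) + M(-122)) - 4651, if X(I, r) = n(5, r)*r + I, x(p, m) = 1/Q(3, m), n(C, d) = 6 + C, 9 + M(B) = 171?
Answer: -43981/10 ≈ -4398.1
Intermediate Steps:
M(B) = 162 (M(B) = -9 + 171 = 162)
x(p, m) = -1/(5*m) (x(p, m) = 1/(-5*m) = 1*(-1/(5*m)) = -1/(5*m))
X(I, r) = I + 11*r (X(I, r) = (6 + 5)*r + I = 11*r + I = I + 11*r)
(X(92, x(S, 2)) + M(-122)) - 4651 = ((92 + 11*(-1/5/2)) + 162) - 4651 = ((92 + 11*(-1/5*1/2)) + 162) - 4651 = ((92 + 11*(-1/10)) + 162) - 4651 = ((92 - 11/10) + 162) - 4651 = (909/10 + 162) - 4651 = 2529/10 - 4651 = -43981/10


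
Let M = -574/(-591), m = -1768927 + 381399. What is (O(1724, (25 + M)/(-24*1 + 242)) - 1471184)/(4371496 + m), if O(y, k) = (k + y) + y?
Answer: -189100155419/384448469184 ≈ -0.49187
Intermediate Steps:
m = -1387528
M = 574/591 (M = -574*(-1/591) = 574/591 ≈ 0.97124)
O(y, k) = k + 2*y
(O(1724, (25 + M)/(-24*1 + 242)) - 1471184)/(4371496 + m) = (((25 + 574/591)/(-24*1 + 242) + 2*1724) - 1471184)/(4371496 - 1387528) = ((15349/(591*(-24 + 242)) + 3448) - 1471184)/2983968 = (((15349/591)/218 + 3448) - 1471184)*(1/2983968) = (((15349/591)*(1/218) + 3448) - 1471184)*(1/2983968) = ((15349/128838 + 3448) - 1471184)*(1/2983968) = (444248773/128838 - 1471184)*(1/2983968) = -189100155419/128838*1/2983968 = -189100155419/384448469184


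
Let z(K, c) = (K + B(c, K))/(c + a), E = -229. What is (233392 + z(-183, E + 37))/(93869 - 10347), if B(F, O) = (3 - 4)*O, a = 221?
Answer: 116696/41761 ≈ 2.7944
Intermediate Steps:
B(F, O) = -O
z(K, c) = 0 (z(K, c) = (K - K)/(c + 221) = 0/(221 + c) = 0)
(233392 + z(-183, E + 37))/(93869 - 10347) = (233392 + 0)/(93869 - 10347) = 233392/83522 = 233392*(1/83522) = 116696/41761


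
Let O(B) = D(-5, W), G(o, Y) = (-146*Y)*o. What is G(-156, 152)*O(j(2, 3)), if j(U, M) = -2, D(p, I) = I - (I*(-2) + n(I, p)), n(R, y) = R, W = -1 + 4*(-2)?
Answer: -62315136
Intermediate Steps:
W = -9 (W = -1 - 8 = -9)
G(o, Y) = -146*Y*o
D(p, I) = 2*I (D(p, I) = I - (I*(-2) + I) = I - (-2*I + I) = I - (-1)*I = I + I = 2*I)
O(B) = -18 (O(B) = 2*(-9) = -18)
G(-156, 152)*O(j(2, 3)) = -146*152*(-156)*(-18) = 3461952*(-18) = -62315136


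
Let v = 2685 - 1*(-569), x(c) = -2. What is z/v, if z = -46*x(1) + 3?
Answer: 95/3254 ≈ 0.029195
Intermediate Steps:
v = 3254 (v = 2685 + 569 = 3254)
z = 95 (z = -46*(-2) + 3 = 92 + 3 = 95)
z/v = 95/3254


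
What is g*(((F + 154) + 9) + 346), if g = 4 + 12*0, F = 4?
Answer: 2052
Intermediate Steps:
g = 4 (g = 4 + 0 = 4)
g*(((F + 154) + 9) + 346) = 4*(((4 + 154) + 9) + 346) = 4*((158 + 9) + 346) = 4*(167 + 346) = 4*513 = 2052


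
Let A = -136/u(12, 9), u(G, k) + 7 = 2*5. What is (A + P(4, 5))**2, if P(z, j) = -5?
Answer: 22801/9 ≈ 2533.4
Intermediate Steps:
u(G, k) = 3 (u(G, k) = -7 + 2*5 = -7 + 10 = 3)
A = -136/3 ≈ -45.333
(A + P(4, 5))**2 = (-136/3 - 5)**2 = (-151/3)**2 = 22801/9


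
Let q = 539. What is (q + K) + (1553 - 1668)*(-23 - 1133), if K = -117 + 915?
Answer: 134277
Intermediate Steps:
K = 798
(q + K) + (1553 - 1668)*(-23 - 1133) = (539 + 798) + (1553 - 1668)*(-23 - 1133) = 1337 - 115*(-1156) = 1337 + 132940 = 134277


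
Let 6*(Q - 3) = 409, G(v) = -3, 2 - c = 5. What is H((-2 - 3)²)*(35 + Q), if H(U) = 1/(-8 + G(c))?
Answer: -637/66 ≈ -9.6515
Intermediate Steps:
c = -3 (c = 2 - 1*5 = 2 - 5 = -3)
H(U) = -1/11 (H(U) = 1/(-8 - 3) = 1/(-11) = -1/11)
Q = 427/6 (Q = 3 + (⅙)*409 = 3 + 409/6 = 427/6 ≈ 71.167)
H((-2 - 3)²)*(35 + Q) = -(35 + 427/6)/11 = -1/11*637/6 = -637/66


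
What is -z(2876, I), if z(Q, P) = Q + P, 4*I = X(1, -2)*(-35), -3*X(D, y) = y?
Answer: -17221/6 ≈ -2870.2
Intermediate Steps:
X(D, y) = -y/3
I = -35/6 (I = (-1/3*(-2)*(-35))/4 = ((2/3)*(-35))/4 = (1/4)*(-70/3) = -35/6 ≈ -5.8333)
z(Q, P) = P + Q
-z(2876, I) = -(-35/6 + 2876) = -1*17221/6 = -17221/6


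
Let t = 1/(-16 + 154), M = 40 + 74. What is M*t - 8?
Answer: -165/23 ≈ -7.1739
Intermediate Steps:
M = 114
t = 1/138 ≈ 0.0072464
M*t - 8 = 114*(1/138) - 8 = 19/23 - 8 = -165/23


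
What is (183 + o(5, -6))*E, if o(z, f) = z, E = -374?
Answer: -70312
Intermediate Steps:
(183 + o(5, -6))*E = (183 + 5)*(-374) = 188*(-374) = -70312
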